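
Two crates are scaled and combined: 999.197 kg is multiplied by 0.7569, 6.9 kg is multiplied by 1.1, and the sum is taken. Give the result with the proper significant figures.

763.9 kg

999.197 × 0.7569 = 756.2922093 → 756.3 kg (4 s.f., last digit at the 10^-1 place).
6.9 × 1.1 = 7.59 → 7.6 kg (2 s.f., last digit at the 10^-1 place).
Sum: 763.8822093 kg; keep the coarser place, 10^-1.
Result: 763.9 kg.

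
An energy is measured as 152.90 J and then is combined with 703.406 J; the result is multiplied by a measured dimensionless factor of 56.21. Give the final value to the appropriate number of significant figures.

152.90 J + 703.406 J = 856.306 J; the sum is limited to 2 decimal places (5 s.f.).
Carrying full precision, 856.306 × 56.21 = 48132.96026 J; 56.21 has 4 s.f., so the result keeps min(5, 4) = 4 s.f.
Rounded to 4 significant figures: 4.813 × 10⁴ J.

4.813 × 10⁴ J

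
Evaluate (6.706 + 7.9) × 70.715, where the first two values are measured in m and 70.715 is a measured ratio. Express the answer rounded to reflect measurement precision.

1.03 × 10³ m

6.706 m + 7.9 m = 14.606 m; the sum is limited to 1 decimal place (3 s.f.).
Carrying full precision, 14.606 × 70.715 = 1032.86329 m; 70.715 has 5 s.f., so the result keeps min(3, 5) = 3 s.f.
Rounded to 3 significant figures: 1.03 × 10³ m.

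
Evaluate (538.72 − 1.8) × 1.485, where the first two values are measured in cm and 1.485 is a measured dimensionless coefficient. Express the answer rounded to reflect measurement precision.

538.72 cm − 1.8 cm = 536.92 cm; the difference is limited to 1 decimal place (4 s.f.).
Carrying full precision, 536.92 × 1.485 = 797.3262 cm; 1.485 has 4 s.f., so the result keeps min(4, 4) = 4 s.f.
Rounded to 4 significant figures: 797.3 cm.

797.3 cm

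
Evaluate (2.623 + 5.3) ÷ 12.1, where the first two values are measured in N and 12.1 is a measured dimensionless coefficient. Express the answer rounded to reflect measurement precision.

6.5 × 10^-1 N

2.623 N + 5.3 N = 7.923 N; the sum is limited to 1 decimal place (2 s.f.).
Carrying full precision, 7.923 ÷ 12.1 = 0.65479338843… N; 12.1 has 3 s.f., so the result keeps min(2, 3) = 2 s.f.
Rounded to 2 significant figures: 6.5 × 10^-1 N.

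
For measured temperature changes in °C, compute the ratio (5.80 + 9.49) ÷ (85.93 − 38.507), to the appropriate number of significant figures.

0.3224

5.80 + 9.49 = 15.29, limited to 2 d.p. → 4 s.f.; 85.93 − 38.507 = 47.423, limited to 2 d.p. → 4 s.f.
Carrying full precision, 15.29 ÷ 47.423 = 0.322417392405…; keep min(4, 4) = 4 s.f.
Rounded to 4 significant figures: 0.3224.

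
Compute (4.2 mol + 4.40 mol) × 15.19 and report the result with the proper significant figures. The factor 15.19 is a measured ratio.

1.3 × 10² mol

4.2 mol + 4.40 mol = 8.60 mol; the sum is limited to 1 decimal place (2 s.f.).
Carrying full precision, 8.60 × 15.19 = 130.634 mol; 15.19 has 4 s.f., so the result keeps min(2, 4) = 2 s.f.
Rounded to 2 significant figures: 1.3 × 10² mol.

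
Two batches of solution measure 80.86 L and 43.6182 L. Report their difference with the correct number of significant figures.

80.86 L − 43.6182 L = 37.2418 L.
Addition/subtraction keeps the fewest decimal places: 80.86 → 2 decimal places, 43.6182 → 4 decimal places; limit is 2.
Rounded to 2 decimal places: 37.24 L.

37.24 L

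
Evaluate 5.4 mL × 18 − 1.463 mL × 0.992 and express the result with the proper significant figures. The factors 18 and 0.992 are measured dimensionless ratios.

5.4 × 18 = 97.2 → 97 mL (2 s.f., last digit at the 10^0 place).
1.463 × 0.992 = 1.451296 → 1.45 mL (3 s.f., last digit at the 10^-2 place).
Difference: 95.748704 mL; keep the coarser place, 10^0.
Result: 96 mL.

96 mL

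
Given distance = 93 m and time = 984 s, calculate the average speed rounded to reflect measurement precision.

0.095 m/s

average speed = 93 m ÷ 984 s = 0.094512195122… m/s.
93 has 2 significant figures; 984 has 3.
Division/multiplication keeps the fewest: 2 significant figures.
Rounded: 0.095 m/s.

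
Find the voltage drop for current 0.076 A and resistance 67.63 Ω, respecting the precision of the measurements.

voltage drop = 0.076 A × 67.63 Ω = 5.13988 V.
0.076 has 2 significant figures; 67.63 has 4.
Division/multiplication keeps the fewest: 2 significant figures.
Rounded: 5.1 V.

5.1 V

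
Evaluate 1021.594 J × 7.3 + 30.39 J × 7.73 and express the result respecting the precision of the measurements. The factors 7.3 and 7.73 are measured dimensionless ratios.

7.7 × 10^3 J

1021.594 × 7.3 = 7457.6362 → 7.5 × 10^3 J (2 s.f., last digit at the 10^2 place).
30.39 × 7.73 = 234.9147 → 235 J (3 s.f., last digit at the 10^0 place).
Sum: 7692.5509 J; keep the coarser place, 10^2.
Result: 7.7 × 10^3 J.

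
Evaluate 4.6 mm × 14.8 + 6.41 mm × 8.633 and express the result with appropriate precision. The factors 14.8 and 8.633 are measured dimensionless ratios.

1.23 × 10² mm

4.6 × 14.8 = 68.08 → 68 mm (2 s.f., last digit at the 10^0 place).
6.41 × 8.633 = 55.33753 → 55.3 mm (3 s.f., last digit at the 10^-1 place).
Sum: 123.41753 mm; keep the coarser place, 10^0.
Result: 1.23 × 10² mm.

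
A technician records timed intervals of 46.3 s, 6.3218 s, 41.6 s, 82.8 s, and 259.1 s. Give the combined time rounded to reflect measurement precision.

436.1 s

46.3 s + 6.3218 s + 41.6 s + 82.8 s + 259.1 s = 436.1218 s.
Addition/subtraction keeps the fewest decimal places: 46.3 → 1 decimal place, 6.3218 → 4 decimal places, 41.6 → 1 decimal place, 82.8 → 1 decimal place, 259.1 → 1 decimal place; limit is 1.
Rounded to 1 decimal place: 436.1 s.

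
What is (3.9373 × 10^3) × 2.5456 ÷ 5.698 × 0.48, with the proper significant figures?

(3.9373 × 10^3) × 2.5456 ÷ 5.698 × 0.48 = 844.320748052…
Multiplication/division keeps the fewest significant figures: 3.9373 × 10^3 → 5 s.f., 2.5456 → 5 s.f., 5.698 → 4 s.f., 0.48 → 2 s.f.; limit is 2.
Rounded to 2 significant figures: 8.4 × 10^2.

8.4 × 10^2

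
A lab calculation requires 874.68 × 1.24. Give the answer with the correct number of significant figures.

874.68 × 1.24 = 1084.6032
Multiplication/division keeps the fewest significant figures: 874.68 → 5 s.f., 1.24 → 3 s.f.; limit is 3.
Rounded to 3 significant figures: 1.08 × 10^3.

1.08 × 10^3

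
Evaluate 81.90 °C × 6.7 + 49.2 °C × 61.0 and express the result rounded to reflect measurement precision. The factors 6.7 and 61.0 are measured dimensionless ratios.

81.90 × 6.7 = 548.73 → 5.5 × 10^2 °C (2 s.f., last digit at the 10^1 place).
49.2 × 61.0 = 3001.2 → 3.00 × 10^3 °C (3 s.f., last digit at the 10^1 place).
Sum: 3549.93 °C; keep the coarser place, 10^1.
Result: 3.55 × 10^3 °C.

3.55 × 10^3 °C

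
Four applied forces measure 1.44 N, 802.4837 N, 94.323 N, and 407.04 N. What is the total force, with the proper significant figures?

1305.29 N

1.44 N + 802.4837 N + 94.323 N + 407.04 N = 1305.2867 N.
Addition/subtraction keeps the fewest decimal places: 1.44 → 2 decimal places, 802.4837 → 4 decimal places, 94.323 → 3 decimal places, 407.04 → 2 decimal places; limit is 2.
Rounded to 2 decimal places: 1305.29 N.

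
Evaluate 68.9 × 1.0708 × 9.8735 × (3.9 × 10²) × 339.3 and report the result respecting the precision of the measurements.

68.9 × 1.0708 × 9.8735 × (3.9 × 10²) × 339.3 = 96393373.9358…
Multiplication/division keeps the fewest significant figures: 68.9 → 3 s.f., 1.0708 → 5 s.f., 9.8735 → 5 s.f., 3.9 × 10² → 2 s.f., 339.3 → 4 s.f.; limit is 2.
Rounded to 2 significant figures: 9.6 × 10⁷.

9.6 × 10⁷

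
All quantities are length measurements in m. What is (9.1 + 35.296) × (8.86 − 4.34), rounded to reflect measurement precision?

9.1 + 35.296 = 44.396, limited to 1 d.p. → 3 s.f.; 8.86 − 4.34 = 4.52, limited to 2 d.p. → 3 s.f.
Carrying full precision, 44.396 × 4.52 = 200.66992; keep min(3, 3) = 3 s.f.
Rounded to 3 significant figures: 201 m².

201 m²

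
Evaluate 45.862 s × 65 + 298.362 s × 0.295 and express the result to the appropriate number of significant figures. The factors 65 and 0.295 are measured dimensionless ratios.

45.862 × 65 = 2981.03 → 3.0 × 10³ s (2 s.f., last digit at the 10^2 place).
298.362 × 0.295 = 88.01679 → 88.0 s (3 s.f., last digit at the 10^-1 place).
Sum: 3069.04679 s; keep the coarser place, 10^2.
Result: 3.1 × 10³ s.

3.1 × 10³ s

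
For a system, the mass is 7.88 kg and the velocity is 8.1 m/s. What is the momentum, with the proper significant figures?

64 kg·m/s

momentum = 7.88 kg × 8.1 m/s = 63.828 kg·m/s.
7.88 has 3 significant figures; 8.1 has 2.
Division/multiplication keeps the fewest: 2 significant figures.
Rounded: 64 kg·m/s.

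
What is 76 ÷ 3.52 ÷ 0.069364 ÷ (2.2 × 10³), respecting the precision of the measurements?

0.14

76 ÷ 3.52 ÷ 0.069364 ÷ (2.2 × 10³) = 0.141486211677…
Multiplication/division keeps the fewest significant figures: 76 → 2 s.f., 3.52 → 3 s.f., 0.069364 → 5 s.f., 2.2 × 10³ → 2 s.f.; limit is 2.
Rounded to 2 significant figures: 0.14.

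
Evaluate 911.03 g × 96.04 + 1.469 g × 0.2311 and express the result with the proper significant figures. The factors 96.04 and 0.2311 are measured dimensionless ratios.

8.750 × 10^4 g

911.03 × 96.04 = 87495.3212 → 8.750 × 10^4 g (4 s.f., last digit at the 10^1 place).
1.469 × 0.2311 = 0.3394859 → 0.3395 g (4 s.f., last digit at the 10^-4 place).
Sum: 87495.6606859 g; keep the coarser place, 10^1.
Result: 8.750 × 10^4 g.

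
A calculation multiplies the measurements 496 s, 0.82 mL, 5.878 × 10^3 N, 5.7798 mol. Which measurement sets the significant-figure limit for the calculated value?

496 s → 3 s.f.; 0.82 mL → 2 s.f.; 5.878 × 10^3 N → 4 s.f.; 5.7798 mol → 5 s.f.
The fewest is 2 significant figures, from 0.82 mL.

0.82 mL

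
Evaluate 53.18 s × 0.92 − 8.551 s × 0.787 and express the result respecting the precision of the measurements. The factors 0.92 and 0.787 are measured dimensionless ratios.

53.18 × 0.92 = 48.9256 → 49 s (2 s.f., last digit at the 10^0 place).
8.551 × 0.787 = 6.729637 → 6.73 s (3 s.f., last digit at the 10^-2 place).
Difference: 42.195963 s; keep the coarser place, 10^0.
Result: 42 s.

42 s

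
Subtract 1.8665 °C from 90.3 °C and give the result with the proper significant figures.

90.3 °C − 1.8665 °C = 88.4335 °C.
Addition/subtraction keeps the fewest decimal places: 90.3 → 1 decimal place, 1.8665 → 4 decimal places; limit is 1.
Rounded to 1 decimal place: 88.4 °C.

88.4 °C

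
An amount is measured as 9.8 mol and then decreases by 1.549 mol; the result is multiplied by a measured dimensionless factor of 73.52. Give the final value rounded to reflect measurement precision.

6.1 × 10² mol

9.8 mol − 1.549 mol = 8.251 mol; the difference is limited to 1 decimal place (2 s.f.).
Carrying full precision, 8.251 × 73.52 = 606.61352 mol; 73.52 has 4 s.f., so the result keeps min(2, 4) = 2 s.f.
Rounded to 2 significant figures: 6.1 × 10² mol.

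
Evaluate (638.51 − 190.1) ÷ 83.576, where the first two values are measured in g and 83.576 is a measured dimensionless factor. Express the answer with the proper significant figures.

638.51 g − 190.1 g = 448.41 g; the difference is limited to 1 decimal place (4 s.f.).
Carrying full precision, 448.41 ÷ 83.576 = 5.3652962573… g; 83.576 has 5 s.f., so the result keeps min(4, 5) = 4 s.f.
Rounded to 4 significant figures: 5.365 g.

5.365 g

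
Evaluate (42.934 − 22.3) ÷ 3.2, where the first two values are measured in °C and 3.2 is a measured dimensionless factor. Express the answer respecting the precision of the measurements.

6.4 °C

42.934 °C − 22.3 °C = 20.634 °C; the difference is limited to 1 decimal place (3 s.f.).
Carrying full precision, 20.634 ÷ 3.2 = 6.448125 °C; 3.2 has 2 s.f., so the result keeps min(3, 2) = 2 s.f.
Rounded to 2 significant figures: 6.4 °C.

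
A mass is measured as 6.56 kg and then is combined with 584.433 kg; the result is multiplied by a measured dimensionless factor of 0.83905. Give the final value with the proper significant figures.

495.87 kg

6.56 kg + 584.433 kg = 590.993 kg; the sum is limited to 2 decimal places (5 s.f.).
Carrying full precision, 590.993 × 0.83905 = 495.87267665 kg; 0.83905 has 5 s.f., so the result keeps min(5, 5) = 5 s.f.
Rounded to 5 significant figures: 495.87 kg.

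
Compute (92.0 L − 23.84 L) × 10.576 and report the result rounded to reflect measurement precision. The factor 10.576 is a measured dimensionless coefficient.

92.0 L − 23.84 L = 68.16 L; the difference is limited to 1 decimal place (3 s.f.).
Carrying full precision, 68.16 × 10.576 = 720.86016 L; 10.576 has 5 s.f., so the result keeps min(3, 5) = 3 s.f.
Rounded to 3 significant figures: 721 L.

721 L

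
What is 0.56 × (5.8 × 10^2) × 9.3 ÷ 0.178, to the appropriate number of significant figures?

0.56 × (5.8 × 10^2) × 9.3 ÷ 0.178 = 16969.8876404…
Multiplication/division keeps the fewest significant figures: 0.56 → 2 s.f., 5.8 × 10^2 → 2 s.f., 9.3 → 2 s.f., 0.178 → 3 s.f.; limit is 2.
Rounded to 2 significant figures: 1.7 × 10^4.

1.7 × 10^4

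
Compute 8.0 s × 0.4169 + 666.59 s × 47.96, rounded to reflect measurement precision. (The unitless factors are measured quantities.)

3.197 × 10⁴ s

8.0 × 0.4169 = 3.3352 → 3.3 s (2 s.f., last digit at the 10^-1 place).
666.59 × 47.96 = 31969.6564 → 3.197 × 10⁴ s (4 s.f., last digit at the 10^1 place).
Sum: 31972.9916 s; keep the coarser place, 10^1.
Result: 3.197 × 10⁴ s.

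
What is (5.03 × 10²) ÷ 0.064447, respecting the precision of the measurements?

(5.03 × 10²) ÷ 0.064447 = 7804.86291061…
Multiplication/division keeps the fewest significant figures: 5.03 × 10² → 3 s.f., 0.064447 → 5 s.f.; limit is 3.
Rounded to 3 significant figures: 7.80 × 10³.

7.80 × 10³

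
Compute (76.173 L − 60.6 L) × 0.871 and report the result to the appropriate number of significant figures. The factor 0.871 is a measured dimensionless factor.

76.173 L − 60.6 L = 15.573 L; the difference is limited to 1 decimal place (3 s.f.).
Carrying full precision, 15.573 × 0.871 = 13.564083 L; 0.871 has 3 s.f., so the result keeps min(3, 3) = 3 s.f.
Rounded to 3 significant figures: 13.6 L.

13.6 L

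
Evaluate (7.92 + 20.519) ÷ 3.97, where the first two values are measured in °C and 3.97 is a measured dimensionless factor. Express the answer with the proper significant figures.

7.16 °C

7.92 °C + 20.519 °C = 28.439 °C; the sum is limited to 2 decimal places (4 s.f.).
Carrying full precision, 28.439 ÷ 3.97 = 7.16347607053… °C; 3.97 has 3 s.f., so the result keeps min(4, 3) = 3 s.f.
Rounded to 3 significant figures: 7.16 °C.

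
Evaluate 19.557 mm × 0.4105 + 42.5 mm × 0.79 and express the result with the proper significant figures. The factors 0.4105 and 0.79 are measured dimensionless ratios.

42 mm

19.557 × 0.4105 = 8.0281485 → 8.028 mm (4 s.f., last digit at the 10^-3 place).
42.5 × 0.79 = 33.575 → 34 mm (2 s.f., last digit at the 10^0 place).
Sum: 41.6031485 mm; keep the coarser place, 10^0.
Result: 42 mm.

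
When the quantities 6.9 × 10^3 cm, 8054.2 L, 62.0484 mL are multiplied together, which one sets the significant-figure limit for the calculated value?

6.9 × 10^3 cm

6.9 × 10^3 cm → 2 s.f.; 8054.2 L → 5 s.f.; 62.0484 mL → 6 s.f.
The fewest is 2 significant figures, from 6.9 × 10^3 cm.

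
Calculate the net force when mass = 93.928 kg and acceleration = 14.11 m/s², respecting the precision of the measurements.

1325 N

net force = 93.928 kg × 14.11 m/s² = 1325.32408 N.
93.928 has 5 significant figures; 14.11 has 4.
Division/multiplication keeps the fewest: 4 significant figures.
Rounded: 1325 N.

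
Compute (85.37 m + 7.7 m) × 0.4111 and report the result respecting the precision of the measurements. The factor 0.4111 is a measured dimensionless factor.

38.3 m

85.37 m + 7.7 m = 93.07 m; the sum is limited to 1 decimal place (3 s.f.).
Carrying full precision, 93.07 × 0.4111 = 38.261077 m; 0.4111 has 4 s.f., so the result keeps min(3, 4) = 3 s.f.
Rounded to 3 significant figures: 38.3 m.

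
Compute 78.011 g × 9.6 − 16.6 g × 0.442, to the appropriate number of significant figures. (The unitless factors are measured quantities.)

7.4 × 10² g

78.011 × 9.6 = 748.9056 → 7.5 × 10² g (2 s.f., last digit at the 10^1 place).
16.6 × 0.442 = 7.3372 → 7.34 g (3 s.f., last digit at the 10^-2 place).
Difference: 741.5684 g; keep the coarser place, 10^1.
Result: 7.4 × 10² g.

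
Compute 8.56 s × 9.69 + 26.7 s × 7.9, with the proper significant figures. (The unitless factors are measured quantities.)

2.9 × 10^2 s

8.56 × 9.69 = 82.9464 → 82.9 s (3 s.f., last digit at the 10^-1 place).
26.7 × 7.9 = 210.93 → 2.1 × 10^2 s (2 s.f., last digit at the 10^1 place).
Sum: 293.8764 s; keep the coarser place, 10^1.
Result: 2.9 × 10^2 s.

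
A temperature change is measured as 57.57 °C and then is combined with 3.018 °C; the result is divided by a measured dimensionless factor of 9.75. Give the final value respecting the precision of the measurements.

57.57 °C + 3.018 °C = 60.588 °C; the sum is limited to 2 decimal places (4 s.f.).
Carrying full precision, 60.588 ÷ 9.75 = 6.21415384615… °C; 9.75 has 3 s.f., so the result keeps min(4, 3) = 3 s.f.
Rounded to 3 significant figures: 6.21 °C.

6.21 °C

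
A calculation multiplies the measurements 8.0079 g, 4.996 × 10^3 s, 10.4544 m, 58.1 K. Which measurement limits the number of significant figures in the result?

58.1 K

8.0079 g → 5 s.f.; 4.996 × 10^3 s → 4 s.f.; 10.4544 m → 6 s.f.; 58.1 K → 3 s.f.
The fewest is 3 significant figures, from 58.1 K.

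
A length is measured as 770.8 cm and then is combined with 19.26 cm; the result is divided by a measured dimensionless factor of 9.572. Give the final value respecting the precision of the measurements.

770.8 cm + 19.26 cm = 790.06 cm; the sum is limited to 1 decimal place (4 s.f.).
Carrying full precision, 790.06 ÷ 9.572 = 82.5386544087… cm; 9.572 has 4 s.f., so the result keeps min(4, 4) = 4 s.f.
Rounded to 4 significant figures: 82.54 cm.

82.54 cm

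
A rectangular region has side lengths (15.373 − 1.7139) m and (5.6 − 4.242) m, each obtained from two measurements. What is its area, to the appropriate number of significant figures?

19 m²

15.373 − 1.7139 = 13.6591, limited to 3 d.p. → 5 s.f.; 5.6 − 4.242 = 1.358, limited to 1 d.p. → 2 s.f.
Carrying full precision, 13.6591 × 1.358 = 18.5490578; keep min(5, 2) = 2 s.f.
Rounded to 2 significant figures: 19 m².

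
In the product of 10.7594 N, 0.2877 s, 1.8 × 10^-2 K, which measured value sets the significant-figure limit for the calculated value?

10.7594 N → 6 s.f.; 0.2877 s → 4 s.f.; 1.8 × 10^-2 K → 2 s.f.
The fewest is 2 significant figures, from 1.8 × 10^-2 K.

1.8 × 10^-2 K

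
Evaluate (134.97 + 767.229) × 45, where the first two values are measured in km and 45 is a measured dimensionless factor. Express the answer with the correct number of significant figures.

134.97 km + 767.229 km = 902.199 km; the sum is limited to 2 decimal places (5 s.f.).
Carrying full precision, 902.199 × 45 = 40598.955 km; 45 has 2 s.f., so the result keeps min(5, 2) = 2 s.f.
Rounded to 2 significant figures: 4.1 × 10⁴ km.

4.1 × 10⁴ km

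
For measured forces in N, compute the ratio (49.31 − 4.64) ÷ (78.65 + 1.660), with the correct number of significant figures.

49.31 − 4.64 = 44.67, limited to 2 d.p. → 4 s.f.; 78.65 + 1.660 = 80.310, limited to 2 d.p. → 4 s.f.
Carrying full precision, 44.67 ÷ 80.310 = 0.556219648861…; keep min(4, 4) = 4 s.f.
Rounded to 4 significant figures: 0.5562.

0.5562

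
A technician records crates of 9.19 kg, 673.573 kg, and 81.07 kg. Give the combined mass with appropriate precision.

9.19 kg + 673.573 kg + 81.07 kg = 763.833 kg.
Addition/subtraction keeps the fewest decimal places: 9.19 → 2 decimal places, 673.573 → 3 decimal places, 81.07 → 2 decimal places; limit is 2.
Rounded to 2 decimal places: 763.83 kg.

763.83 kg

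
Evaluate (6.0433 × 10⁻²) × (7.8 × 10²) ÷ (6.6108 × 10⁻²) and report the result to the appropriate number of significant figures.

(6.0433 × 10⁻²) × (7.8 × 10²) ÷ (6.6108 × 10⁻²) = 713.041386822…
Multiplication/division keeps the fewest significant figures: 6.0433 × 10⁻² → 5 s.f., 7.8 × 10² → 2 s.f., 6.6108 × 10⁻² → 5 s.f.; limit is 2.
Rounded to 2 significant figures: 7.1 × 10².

7.1 × 10²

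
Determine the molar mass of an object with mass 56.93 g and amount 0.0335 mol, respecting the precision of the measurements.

molar mass = 56.93 g ÷ 0.0335 mol = 1699.40298507… g/mol.
56.93 has 4 significant figures; 0.0335 has 3.
Division/multiplication keeps the fewest: 3 significant figures.
Rounded: 1.70 × 10³ g/mol.

1.70 × 10³ g/mol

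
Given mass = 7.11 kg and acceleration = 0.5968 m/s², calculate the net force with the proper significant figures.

net force = 7.11 kg × 0.5968 m/s² = 4.243248 N.
7.11 has 3 significant figures; 0.5968 has 4.
Division/multiplication keeps the fewest: 3 significant figures.
Rounded: 4.24 N.

4.24 N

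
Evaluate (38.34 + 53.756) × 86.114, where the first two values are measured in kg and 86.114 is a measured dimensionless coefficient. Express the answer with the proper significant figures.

38.34 kg + 53.756 kg = 92.096 kg; the sum is limited to 2 decimal places (4 s.f.).
Carrying full precision, 92.096 × 86.114 = 7930.754944 kg; 86.114 has 5 s.f., so the result keeps min(4, 5) = 4 s.f.
Rounded to 4 significant figures: 7931 kg.

7931 kg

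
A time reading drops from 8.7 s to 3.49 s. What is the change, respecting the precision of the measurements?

5.2 s

8.7 s − 3.49 s = 5.21 s.
Addition/subtraction keeps the fewest decimal places: 8.7 → 1 decimal place, 3.49 → 2 decimal places; limit is 1.
Rounded to 1 decimal place: 5.2 s.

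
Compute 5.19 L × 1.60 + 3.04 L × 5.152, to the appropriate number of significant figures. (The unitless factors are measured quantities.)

5.19 × 1.60 = 8.304 → 8.30 L (3 s.f., last digit at the 10^-2 place).
3.04 × 5.152 = 15.66208 → 15.7 L (3 s.f., last digit at the 10^-1 place).
Sum: 23.96608 L; keep the coarser place, 10^-1.
Result: 24.0 L.

24.0 L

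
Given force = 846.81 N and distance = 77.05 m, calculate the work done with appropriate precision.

6.525 × 10⁴ J

work done = 846.81 N × 77.05 m = 65246.7105 J.
846.81 has 5 significant figures; 77.05 has 4.
Division/multiplication keeps the fewest: 4 significant figures.
Rounded: 6.525 × 10⁴ J.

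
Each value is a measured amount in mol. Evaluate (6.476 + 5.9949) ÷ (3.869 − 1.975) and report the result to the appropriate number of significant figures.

6.584

6.476 + 5.9949 = 12.4709, limited to 3 d.p. → 5 s.f.; 3.869 − 1.975 = 1.894, limited to 3 d.p. → 4 s.f.
Carrying full precision, 12.4709 ÷ 1.894 = 6.58442449842…; keep min(5, 4) = 4 s.f.
Rounded to 4 significant figures: 6.584.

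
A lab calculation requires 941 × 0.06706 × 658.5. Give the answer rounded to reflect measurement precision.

4.16 × 10^4

941 × 0.06706 × 658.5 = 41553.62841
Multiplication/division keeps the fewest significant figures: 941 → 3 s.f., 0.06706 → 4 s.f., 658.5 → 4 s.f.; limit is 3.
Rounded to 3 significant figures: 4.16 × 10^4.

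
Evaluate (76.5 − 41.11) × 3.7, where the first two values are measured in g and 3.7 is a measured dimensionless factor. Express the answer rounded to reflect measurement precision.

76.5 g − 41.11 g = 35.39 g; the difference is limited to 1 decimal place (3 s.f.).
Carrying full precision, 35.39 × 3.7 = 130.943 g; 3.7 has 2 s.f., so the result keeps min(3, 2) = 2 s.f.
Rounded to 2 significant figures: 1.3 × 10² g.

1.3 × 10² g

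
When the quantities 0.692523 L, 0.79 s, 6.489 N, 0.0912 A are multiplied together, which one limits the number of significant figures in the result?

0.79 s

0.692523 L → 6 s.f.; 0.79 s → 2 s.f.; 6.489 N → 4 s.f.; 0.0912 A → 3 s.f.
The fewest is 2 significant figures, from 0.79 s.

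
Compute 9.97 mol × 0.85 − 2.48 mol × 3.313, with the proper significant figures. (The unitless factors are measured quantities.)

9.97 × 0.85 = 8.4745 → 8.5 mol (2 s.f., last digit at the 10^-1 place).
2.48 × 3.313 = 8.21624 → 8.22 mol (3 s.f., last digit at the 10^-2 place).
Difference: 0.25826 mol; keep the coarser place, 10^-1.
Result: 0.3 mol.

0.3 mol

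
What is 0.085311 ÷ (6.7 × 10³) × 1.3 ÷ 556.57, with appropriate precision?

0.085311 ÷ (6.7 × 10³) × 1.3 ÷ 556.57 = 2.9740878231 × 10^-8…
Multiplication/division keeps the fewest significant figures: 0.085311 → 5 s.f., 6.7 × 10³ → 2 s.f., 1.3 → 2 s.f., 556.57 → 5 s.f.; limit is 2.
Rounded to 2 significant figures: 3.0 × 10⁻⁸.

3.0 × 10⁻⁸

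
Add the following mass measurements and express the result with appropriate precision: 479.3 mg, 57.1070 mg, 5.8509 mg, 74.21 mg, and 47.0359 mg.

479.3 mg + 57.1070 mg + 5.8509 mg + 74.21 mg + 47.0359 mg = 663.5038 mg.
Addition/subtraction keeps the fewest decimal places: 479.3 → 1 decimal place, 57.1070 → 4 decimal places, 5.8509 → 4 decimal places, 74.21 → 2 decimal places, 47.0359 → 4 decimal places; limit is 1.
Rounded to 1 decimal place: 663.5 mg.

663.5 mg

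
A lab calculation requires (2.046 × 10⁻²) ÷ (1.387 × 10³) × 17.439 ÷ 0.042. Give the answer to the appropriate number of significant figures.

0.0061

(2.046 × 10⁻²) ÷ (1.387 × 10³) × 17.439 ÷ 0.042 = 0.00612493459677…
Multiplication/division keeps the fewest significant figures: 2.046 × 10⁻² → 4 s.f., 1.387 × 10³ → 4 s.f., 17.439 → 5 s.f., 0.042 → 2 s.f.; limit is 2.
Rounded to 2 significant figures: 0.0061.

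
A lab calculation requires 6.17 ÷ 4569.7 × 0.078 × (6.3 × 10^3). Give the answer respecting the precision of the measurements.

6.6 × 10^-1

6.17 ÷ 4569.7 × 0.078 × (6.3 × 10^3) = 0.663487318642…
Multiplication/division keeps the fewest significant figures: 6.17 → 3 s.f., 4569.7 → 5 s.f., 0.078 → 2 s.f., 6.3 × 10^3 → 2 s.f.; limit is 2.
Rounded to 2 significant figures: 6.6 × 10^-1.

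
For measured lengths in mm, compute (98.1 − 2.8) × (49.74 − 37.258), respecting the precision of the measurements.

98.1 − 2.8 = 95.3, limited to 1 d.p. → 3 s.f.; 49.74 − 37.258 = 12.482, limited to 2 d.p. → 4 s.f.
Carrying full precision, 95.3 × 12.482 = 1189.5346; keep min(3, 4) = 3 s.f.
Rounded to 3 significant figures: 1.19 × 10³ mm².

1.19 × 10³ mm²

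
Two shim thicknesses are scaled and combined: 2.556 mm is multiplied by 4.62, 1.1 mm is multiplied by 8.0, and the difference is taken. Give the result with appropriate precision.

2.556 × 4.62 = 11.80872 → 11.8 mm (3 s.f., last digit at the 10^-1 place).
1.1 × 8.0 = 8.8 → 8.8 mm (2 s.f., last digit at the 10^-1 place).
Difference: 3.00872 mm; keep the coarser place, 10^-1.
Result: 3.0 mm.

3.0 mm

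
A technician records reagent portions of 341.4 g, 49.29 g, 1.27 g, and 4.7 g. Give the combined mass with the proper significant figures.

341.4 g + 49.29 g + 1.27 g + 4.7 g = 396.66 g.
Addition/subtraction keeps the fewest decimal places: 341.4 → 1 decimal place, 49.29 → 2 decimal places, 1.27 → 2 decimal places, 4.7 → 1 decimal place; limit is 1.
Rounded to 1 decimal place: 396.7 g.

396.7 g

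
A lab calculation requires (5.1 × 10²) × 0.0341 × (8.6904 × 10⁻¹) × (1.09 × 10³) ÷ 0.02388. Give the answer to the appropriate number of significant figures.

(5.1 × 10²) × 0.0341 × (8.6904 × 10⁻¹) × (1.09 × 10³) ÷ 0.02388 = 689852.904422…
Multiplication/division keeps the fewest significant figures: 5.1 × 10² → 2 s.f., 0.0341 → 3 s.f., 8.6904 × 10⁻¹ → 5 s.f., 1.09 × 10³ → 3 s.f., 0.02388 → 4 s.f.; limit is 2.
Rounded to 2 significant figures: 6.9 × 10⁵.

6.9 × 10⁵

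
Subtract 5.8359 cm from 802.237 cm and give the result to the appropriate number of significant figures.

802.237 cm − 5.8359 cm = 796.4011 cm.
Addition/subtraction keeps the fewest decimal places: 802.237 → 3 decimal places, 5.8359 → 4 decimal places; limit is 3.
Rounded to 3 decimal places: 796.401 cm.

796.401 cm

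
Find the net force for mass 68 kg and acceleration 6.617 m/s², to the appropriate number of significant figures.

net force = 68 kg × 6.617 m/s² = 449.956 N.
68 has 2 significant figures; 6.617 has 4.
Division/multiplication keeps the fewest: 2 significant figures.
Rounded: 4.5 × 10^2 N.

4.5 × 10^2 N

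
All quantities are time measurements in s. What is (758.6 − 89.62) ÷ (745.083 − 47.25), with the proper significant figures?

758.6 − 89.62 = 668.98, limited to 1 d.p. → 4 s.f.; 745.083 − 47.25 = 697.833, limited to 2 d.p. → 5 s.f.
Carrying full precision, 668.98 ÷ 697.833 = 0.958653431408…; keep min(4, 5) = 4 s.f.
Rounded to 4 significant figures: 0.9587.

0.9587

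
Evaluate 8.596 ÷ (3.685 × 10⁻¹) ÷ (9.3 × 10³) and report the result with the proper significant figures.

8.596 ÷ (3.685 × 10⁻¹) ÷ (9.3 × 10³) = 0.00250827971579…
Multiplication/division keeps the fewest significant figures: 8.596 → 4 s.f., 3.685 × 10⁻¹ → 4 s.f., 9.3 × 10³ → 2 s.f.; limit is 2.
Rounded to 2 significant figures: 0.0025.

0.0025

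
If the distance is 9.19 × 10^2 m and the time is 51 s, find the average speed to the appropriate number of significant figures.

average speed = 9.19 × 10^2 m ÷ 51 s = 18.0196078431… m/s.
9.19 × 10^2 has 3 significant figures; 51 has 2.
Division/multiplication keeps the fewest: 2 significant figures.
Rounded: 18 m/s.

18 m/s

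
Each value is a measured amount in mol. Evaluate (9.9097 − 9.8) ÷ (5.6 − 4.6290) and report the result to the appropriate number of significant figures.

9.9097 − 9.8 = 0.1097, limited to 1 d.p. → 1 s.f.; 5.6 − 4.6290 = 0.9710, limited to 1 d.p. → 2 s.f.
Carrying full precision, 0.1097 ÷ 0.9710 = 0.112976313079…; keep min(1, 2) = 1 s.f.
Rounded to 1 significant figure: 0.1.

0.1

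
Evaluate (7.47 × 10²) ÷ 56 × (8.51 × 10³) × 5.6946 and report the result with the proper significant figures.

6.5 × 10⁵

(7.47 × 10²) ÷ 56 × (8.51 × 10³) × 5.6946 = 646435.738607…
Multiplication/division keeps the fewest significant figures: 7.47 × 10² → 3 s.f., 56 → 2 s.f., 8.51 × 10³ → 3 s.f., 5.6946 → 5 s.f.; limit is 2.
Rounded to 2 significant figures: 6.5 × 10⁵.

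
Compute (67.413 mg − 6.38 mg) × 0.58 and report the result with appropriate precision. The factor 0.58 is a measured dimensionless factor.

35 mg

67.413 mg − 6.38 mg = 61.033 mg; the difference is limited to 2 decimal places (4 s.f.).
Carrying full precision, 61.033 × 0.58 = 35.39914 mg; 0.58 has 2 s.f., so the result keeps min(4, 2) = 2 s.f.
Rounded to 2 significant figures: 35 mg.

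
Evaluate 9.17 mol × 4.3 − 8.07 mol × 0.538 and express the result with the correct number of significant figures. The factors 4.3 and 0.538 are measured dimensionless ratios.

9.17 × 4.3 = 39.431 → 39 mol (2 s.f., last digit at the 10^0 place).
8.07 × 0.538 = 4.34166 → 4.34 mol (3 s.f., last digit at the 10^-2 place).
Difference: 35.08934 mol; keep the coarser place, 10^0.
Result: 35 mol.

35 mol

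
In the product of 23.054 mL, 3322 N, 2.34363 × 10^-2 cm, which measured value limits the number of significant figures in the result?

3322 N

23.054 mL → 5 s.f.; 3322 N → 4 s.f.; 2.34363 × 10^-2 cm → 6 s.f.
The fewest is 4 significant figures, from 3322 N.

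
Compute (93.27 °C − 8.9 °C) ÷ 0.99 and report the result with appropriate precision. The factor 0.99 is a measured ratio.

93.27 °C − 8.9 °C = 84.37 °C; the difference is limited to 1 decimal place (3 s.f.).
Carrying full precision, 84.37 ÷ 0.99 = 85.2222222222… °C; 0.99 has 2 s.f., so the result keeps min(3, 2) = 2 s.f.
Rounded to 2 significant figures: 85 °C.

85 °C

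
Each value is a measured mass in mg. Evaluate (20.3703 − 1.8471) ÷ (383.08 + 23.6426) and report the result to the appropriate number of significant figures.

0.045543

20.3703 − 1.8471 = 18.5232, limited to 4 d.p. → 6 s.f.; 383.08 + 23.6426 = 406.7226, limited to 2 d.p. → 5 s.f.
Carrying full precision, 18.5232 ÷ 406.7226 = 0.0455425884866…; keep min(6, 5) = 5 s.f.
Rounded to 5 significant figures: 0.045543.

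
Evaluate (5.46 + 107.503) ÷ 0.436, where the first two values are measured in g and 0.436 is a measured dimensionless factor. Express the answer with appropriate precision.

5.46 g + 107.503 g = 112.963 g; the sum is limited to 2 decimal places (5 s.f.).
Carrying full precision, 112.963 ÷ 0.436 = 259.089449541… g; 0.436 has 3 s.f., so the result keeps min(5, 3) = 3 s.f.
Rounded to 3 significant figures: 259 g.

259 g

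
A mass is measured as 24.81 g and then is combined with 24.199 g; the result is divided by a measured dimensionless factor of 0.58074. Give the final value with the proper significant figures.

84.39 g

24.81 g + 24.199 g = 49.009 g; the sum is limited to 2 decimal places (4 s.f.).
Carrying full precision, 49.009 ÷ 0.58074 = 84.3906050901… g; 0.58074 has 5 s.f., so the result keeps min(4, 5) = 4 s.f.
Rounded to 4 significant figures: 84.39 g.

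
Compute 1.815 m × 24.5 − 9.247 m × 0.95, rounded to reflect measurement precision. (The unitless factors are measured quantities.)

35.7 m

1.815 × 24.5 = 44.4675 → 44.5 m (3 s.f., last digit at the 10^-1 place).
9.247 × 0.95 = 8.78465 → 8.8 m (2 s.f., last digit at the 10^-1 place).
Difference: 35.68285 m; keep the coarser place, 10^-1.
Result: 35.7 m.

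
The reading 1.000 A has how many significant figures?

4

1.000: trailing zeros after a decimal point are significant.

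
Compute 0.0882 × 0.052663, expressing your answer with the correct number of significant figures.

0.0882 × 0.052663 = 0.0046448766
Multiplication/division keeps the fewest significant figures: 0.0882 → 3 s.f., 0.052663 → 5 s.f.; limit is 3.
Rounded to 3 significant figures: 0.00464.

0.00464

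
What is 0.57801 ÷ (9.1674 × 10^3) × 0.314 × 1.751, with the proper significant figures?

3.47 × 10^-5

0.57801 ÷ (9.1674 × 10^3) × 0.314 × 1.751 = 0.0000346660983638…
Multiplication/division keeps the fewest significant figures: 0.57801 → 5 s.f., 9.1674 × 10^3 → 5 s.f., 0.314 → 3 s.f., 1.751 → 4 s.f.; limit is 3.
Rounded to 3 significant figures: 3.47 × 10^-5.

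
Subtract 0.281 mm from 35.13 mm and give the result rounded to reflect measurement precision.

35.13 mm − 0.281 mm = 34.849 mm.
Addition/subtraction keeps the fewest decimal places: 35.13 → 2 decimal places, 0.281 → 3 decimal places; limit is 2.
Rounded to 2 decimal places: 34.85 mm.

34.85 mm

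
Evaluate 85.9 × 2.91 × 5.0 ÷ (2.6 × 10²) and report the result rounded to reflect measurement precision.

4.8

85.9 × 2.91 × 5.0 ÷ (2.6 × 10²) = 4.80709615385…
Multiplication/division keeps the fewest significant figures: 85.9 → 3 s.f., 2.91 → 3 s.f., 5.0 → 2 s.f., 2.6 × 10² → 2 s.f.; limit is 2.
Rounded to 2 significant figures: 4.8.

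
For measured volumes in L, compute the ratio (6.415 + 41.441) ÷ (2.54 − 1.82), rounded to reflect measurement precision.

66

6.415 + 41.441 = 47.856, limited to 3 d.p. → 5 s.f.; 2.54 − 1.82 = 0.72, limited to 2 d.p. → 2 s.f.
Carrying full precision, 47.856 ÷ 0.72 = 66.4666666667…; keep min(5, 2) = 2 s.f.
Rounded to 2 significant figures: 66.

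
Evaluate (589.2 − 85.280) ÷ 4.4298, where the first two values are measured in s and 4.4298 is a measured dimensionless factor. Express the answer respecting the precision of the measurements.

1.138 × 10² s

589.2 s − 85.280 s = 503.920 s; the difference is limited to 1 decimal place (4 s.f.).
Carrying full precision, 503.920 ÷ 4.4298 = 113.756828751… s; 4.4298 has 5 s.f., so the result keeps min(4, 5) = 4 s.f.
Rounded to 4 significant figures: 1.138 × 10² s.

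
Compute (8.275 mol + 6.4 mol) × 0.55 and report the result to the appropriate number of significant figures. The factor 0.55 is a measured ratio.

8.275 mol + 6.4 mol = 14.675 mol; the sum is limited to 1 decimal place (3 s.f.).
Carrying full precision, 14.675 × 0.55 = 8.07125 mol; 0.55 has 2 s.f., so the result keeps min(3, 2) = 2 s.f.
Rounded to 2 significant figures: 8.1 mol.

8.1 mol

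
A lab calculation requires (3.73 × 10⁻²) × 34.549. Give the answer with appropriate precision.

(3.73 × 10⁻²) × 34.549 = 1.2886777
Multiplication/division keeps the fewest significant figures: 3.73 × 10⁻² → 3 s.f., 34.549 → 5 s.f.; limit is 3.
Rounded to 3 significant figures: 1.29.

1.29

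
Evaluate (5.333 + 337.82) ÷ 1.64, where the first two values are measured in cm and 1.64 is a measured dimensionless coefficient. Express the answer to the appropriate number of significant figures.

5.333 cm + 337.82 cm = 343.153 cm; the sum is limited to 2 decimal places (5 s.f.).
Carrying full precision, 343.153 ÷ 1.64 = 209.239634146… cm; 1.64 has 3 s.f., so the result keeps min(5, 3) = 3 s.f.
Rounded to 3 significant figures: 209 cm.

209 cm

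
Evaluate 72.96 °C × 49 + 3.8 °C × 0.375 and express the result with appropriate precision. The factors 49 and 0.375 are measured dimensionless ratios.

72.96 × 49 = 3575.04 → 3.6 × 10^3 °C (2 s.f., last digit at the 10^2 place).
3.8 × 0.375 = 1.425 → 1.4 °C (2 s.f., last digit at the 10^-1 place).
Sum: 3576.465 °C; keep the coarser place, 10^2.
Result: 3.6 × 10^3 °C.

3.6 × 10^3 °C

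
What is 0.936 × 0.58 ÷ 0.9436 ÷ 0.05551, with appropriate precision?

0.936 × 0.58 ÷ 0.9436 ÷ 0.05551 = 10.3644123408…
Multiplication/division keeps the fewest significant figures: 0.936 → 3 s.f., 0.58 → 2 s.f., 0.9436 → 4 s.f., 0.05551 → 4 s.f.; limit is 2.
Rounded to 2 significant figures: 1.0 × 10¹.

1.0 × 10¹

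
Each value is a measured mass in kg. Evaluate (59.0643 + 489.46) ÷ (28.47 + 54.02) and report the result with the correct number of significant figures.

59.0643 + 489.46 = 548.5243, limited to 2 d.p. → 5 s.f.; 28.47 + 54.02 = 82.49, limited to 2 d.p. → 4 s.f.
Carrying full precision, 548.5243 ÷ 82.49 = 6.64958540429…; keep min(5, 4) = 4 s.f.
Rounded to 4 significant figures: 6.650.

6.650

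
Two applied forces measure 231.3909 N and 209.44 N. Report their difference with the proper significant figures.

231.3909 N − 209.44 N = 21.9509 N.
Addition/subtraction keeps the fewest decimal places: 231.3909 → 4 decimal places, 209.44 → 2 decimal places; limit is 2.
Rounded to 2 decimal places: 21.95 N.

21.95 N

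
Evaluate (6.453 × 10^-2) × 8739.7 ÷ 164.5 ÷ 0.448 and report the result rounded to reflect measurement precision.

7.65

(6.453 × 10^-2) × 8739.7 ÷ 164.5 ÷ 0.448 = 7.65269269703…
Multiplication/division keeps the fewest significant figures: 6.453 × 10^-2 → 4 s.f., 8739.7 → 5 s.f., 164.5 → 4 s.f., 0.448 → 3 s.f.; limit is 3.
Rounded to 3 significant figures: 7.65.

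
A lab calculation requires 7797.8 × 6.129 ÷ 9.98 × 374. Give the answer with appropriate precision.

7797.8 × 6.129 ÷ 9.98 × 374 = 1791029.64517…
Multiplication/division keeps the fewest significant figures: 7797.8 → 5 s.f., 6.129 → 4 s.f., 9.98 → 3 s.f., 374 → 3 s.f.; limit is 3.
Rounded to 3 significant figures: 1.79 × 10^6.

1.79 × 10^6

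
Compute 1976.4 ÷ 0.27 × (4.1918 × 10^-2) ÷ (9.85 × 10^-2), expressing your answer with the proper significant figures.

3.1 × 10^3

1976.4 ÷ 0.27 × (4.1918 × 10^-2) ÷ (9.85 × 10^-2) = 3115.12446701…
Multiplication/division keeps the fewest significant figures: 1976.4 → 5 s.f., 0.27 → 2 s.f., 4.1918 × 10^-2 → 5 s.f., 9.85 × 10^-2 → 3 s.f.; limit is 2.
Rounded to 2 significant figures: 3.1 × 10^3.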